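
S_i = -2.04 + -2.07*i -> [-2.04, -4.11, -6.18, -8.25, -10.32]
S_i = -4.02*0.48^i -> [-4.02, -1.93, -0.93, -0.44, -0.21]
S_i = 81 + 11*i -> [81, 92, 103, 114, 125]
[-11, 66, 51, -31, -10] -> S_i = Random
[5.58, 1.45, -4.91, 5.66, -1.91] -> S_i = Random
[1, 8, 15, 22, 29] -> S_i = 1 + 7*i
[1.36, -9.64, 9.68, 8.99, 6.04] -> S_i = Random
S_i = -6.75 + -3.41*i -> [-6.75, -10.16, -13.57, -16.98, -20.39]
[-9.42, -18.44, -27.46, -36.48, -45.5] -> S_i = -9.42 + -9.02*i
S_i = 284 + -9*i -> [284, 275, 266, 257, 248]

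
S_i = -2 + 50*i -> [-2, 48, 98, 148, 198]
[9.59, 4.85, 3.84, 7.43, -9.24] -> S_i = Random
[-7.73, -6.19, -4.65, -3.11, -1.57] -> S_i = -7.73 + 1.54*i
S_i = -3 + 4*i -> [-3, 1, 5, 9, 13]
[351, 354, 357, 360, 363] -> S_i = 351 + 3*i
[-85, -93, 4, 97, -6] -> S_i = Random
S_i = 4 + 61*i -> [4, 65, 126, 187, 248]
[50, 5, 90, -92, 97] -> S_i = Random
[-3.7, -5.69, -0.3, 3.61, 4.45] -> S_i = Random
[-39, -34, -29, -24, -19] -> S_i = -39 + 5*i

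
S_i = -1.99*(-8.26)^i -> [-1.99, 16.44, -135.77, 1121.48, -9263.46]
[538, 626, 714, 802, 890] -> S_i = 538 + 88*i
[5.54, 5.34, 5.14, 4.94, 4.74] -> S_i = 5.54 + -0.20*i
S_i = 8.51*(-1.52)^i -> [8.51, -12.94, 19.66, -29.89, 45.43]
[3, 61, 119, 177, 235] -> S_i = 3 + 58*i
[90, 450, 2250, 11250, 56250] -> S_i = 90*5^i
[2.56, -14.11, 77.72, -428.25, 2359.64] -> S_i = 2.56*(-5.51)^i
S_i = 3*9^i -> [3, 27, 243, 2187, 19683]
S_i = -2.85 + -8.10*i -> [-2.85, -10.95, -19.05, -27.15, -35.25]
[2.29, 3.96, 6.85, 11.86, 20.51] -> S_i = 2.29*1.73^i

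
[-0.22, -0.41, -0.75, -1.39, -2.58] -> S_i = -0.22*1.85^i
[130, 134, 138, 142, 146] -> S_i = 130 + 4*i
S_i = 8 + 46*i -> [8, 54, 100, 146, 192]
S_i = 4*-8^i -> [4, -32, 256, -2048, 16384]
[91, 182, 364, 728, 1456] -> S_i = 91*2^i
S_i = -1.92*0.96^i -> [-1.92, -1.84, -1.77, -1.7, -1.63]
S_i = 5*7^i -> [5, 35, 245, 1715, 12005]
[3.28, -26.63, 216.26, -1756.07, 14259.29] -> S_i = 3.28*(-8.12)^i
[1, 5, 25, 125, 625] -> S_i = 1*5^i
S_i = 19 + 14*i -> [19, 33, 47, 61, 75]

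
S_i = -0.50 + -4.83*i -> [-0.5, -5.33, -10.16, -14.99, -19.82]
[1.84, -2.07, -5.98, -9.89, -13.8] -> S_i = 1.84 + -3.91*i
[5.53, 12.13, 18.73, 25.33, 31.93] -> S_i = 5.53 + 6.60*i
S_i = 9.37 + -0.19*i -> [9.37, 9.18, 8.99, 8.8, 8.61]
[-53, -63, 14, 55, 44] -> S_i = Random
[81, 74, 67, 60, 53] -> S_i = 81 + -7*i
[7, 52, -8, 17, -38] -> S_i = Random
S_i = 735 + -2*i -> [735, 733, 731, 729, 727]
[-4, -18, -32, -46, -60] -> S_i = -4 + -14*i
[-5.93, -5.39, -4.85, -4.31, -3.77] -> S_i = -5.93 + 0.54*i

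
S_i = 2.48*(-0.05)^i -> [2.48, -0.12, 0.01, -0.0, 0.0]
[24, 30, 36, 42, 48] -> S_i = 24 + 6*i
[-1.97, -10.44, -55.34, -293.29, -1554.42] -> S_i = -1.97*5.30^i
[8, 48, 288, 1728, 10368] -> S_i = 8*6^i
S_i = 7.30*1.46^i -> [7.3, 10.66, 15.56, 22.72, 33.17]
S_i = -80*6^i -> [-80, -480, -2880, -17280, -103680]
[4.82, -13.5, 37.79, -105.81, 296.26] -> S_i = 4.82*(-2.80)^i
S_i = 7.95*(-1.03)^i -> [7.95, -8.19, 8.43, -8.69, 8.95]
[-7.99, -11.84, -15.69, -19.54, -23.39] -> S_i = -7.99 + -3.85*i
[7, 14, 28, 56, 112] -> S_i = 7*2^i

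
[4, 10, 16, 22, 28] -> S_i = 4 + 6*i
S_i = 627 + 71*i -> [627, 698, 769, 840, 911]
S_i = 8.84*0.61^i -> [8.84, 5.39, 3.29, 2.01, 1.22]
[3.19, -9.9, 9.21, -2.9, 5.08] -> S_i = Random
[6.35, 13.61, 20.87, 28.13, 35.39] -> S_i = 6.35 + 7.26*i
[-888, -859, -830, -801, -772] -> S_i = -888 + 29*i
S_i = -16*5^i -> [-16, -80, -400, -2000, -10000]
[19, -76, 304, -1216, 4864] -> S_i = 19*-4^i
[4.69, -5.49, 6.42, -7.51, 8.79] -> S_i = 4.69*(-1.17)^i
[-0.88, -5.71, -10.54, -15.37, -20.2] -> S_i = -0.88 + -4.83*i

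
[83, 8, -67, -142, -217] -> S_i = 83 + -75*i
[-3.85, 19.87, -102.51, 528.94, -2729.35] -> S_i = -3.85*(-5.16)^i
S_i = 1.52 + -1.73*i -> [1.52, -0.21, -1.94, -3.67, -5.4]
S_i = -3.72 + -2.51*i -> [-3.72, -6.23, -8.74, -11.25, -13.76]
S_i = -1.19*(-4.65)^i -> [-1.19, 5.53, -25.73, 119.65, -556.36]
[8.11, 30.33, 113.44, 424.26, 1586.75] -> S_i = 8.11*3.74^i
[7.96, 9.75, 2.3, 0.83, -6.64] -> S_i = Random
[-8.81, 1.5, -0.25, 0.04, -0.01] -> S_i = -8.81*(-0.17)^i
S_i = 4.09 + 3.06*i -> [4.09, 7.15, 10.21, 13.27, 16.33]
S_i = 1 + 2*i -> [1, 3, 5, 7, 9]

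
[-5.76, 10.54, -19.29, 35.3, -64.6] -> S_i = -5.76*(-1.83)^i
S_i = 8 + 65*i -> [8, 73, 138, 203, 268]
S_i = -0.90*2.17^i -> [-0.9, -1.95, -4.24, -9.2, -19.96]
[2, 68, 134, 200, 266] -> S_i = 2 + 66*i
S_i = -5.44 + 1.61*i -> [-5.44, -3.83, -2.22, -0.61, 1.0]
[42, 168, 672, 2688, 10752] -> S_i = 42*4^i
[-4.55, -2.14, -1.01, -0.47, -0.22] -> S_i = -4.55*0.47^i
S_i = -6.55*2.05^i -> [-6.55, -13.43, -27.53, -56.43, -115.68]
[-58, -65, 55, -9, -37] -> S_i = Random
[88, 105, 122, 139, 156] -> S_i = 88 + 17*i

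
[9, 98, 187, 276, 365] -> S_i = 9 + 89*i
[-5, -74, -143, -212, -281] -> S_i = -5 + -69*i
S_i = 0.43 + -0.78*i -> [0.43, -0.35, -1.13, -1.91, -2.69]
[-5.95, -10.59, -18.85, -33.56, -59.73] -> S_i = -5.95*1.78^i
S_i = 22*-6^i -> [22, -132, 792, -4752, 28512]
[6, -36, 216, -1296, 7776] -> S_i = 6*-6^i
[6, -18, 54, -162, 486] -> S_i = 6*-3^i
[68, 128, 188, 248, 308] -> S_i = 68 + 60*i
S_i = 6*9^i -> [6, 54, 486, 4374, 39366]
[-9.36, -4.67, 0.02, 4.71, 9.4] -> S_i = -9.36 + 4.69*i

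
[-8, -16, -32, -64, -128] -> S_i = -8*2^i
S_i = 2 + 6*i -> [2, 8, 14, 20, 26]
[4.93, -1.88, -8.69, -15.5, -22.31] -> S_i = 4.93 + -6.81*i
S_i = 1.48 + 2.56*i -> [1.48, 4.04, 6.6, 9.16, 11.72]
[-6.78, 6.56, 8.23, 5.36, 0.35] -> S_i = Random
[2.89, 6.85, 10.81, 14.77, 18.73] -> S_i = 2.89 + 3.96*i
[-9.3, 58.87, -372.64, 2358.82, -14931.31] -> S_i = -9.30*(-6.33)^i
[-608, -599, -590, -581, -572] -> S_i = -608 + 9*i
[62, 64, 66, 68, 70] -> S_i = 62 + 2*i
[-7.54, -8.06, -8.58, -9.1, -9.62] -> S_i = -7.54 + -0.52*i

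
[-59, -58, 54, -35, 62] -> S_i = Random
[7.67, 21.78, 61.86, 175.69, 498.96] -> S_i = 7.67*2.84^i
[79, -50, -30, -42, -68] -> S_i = Random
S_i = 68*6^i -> [68, 408, 2448, 14688, 88128]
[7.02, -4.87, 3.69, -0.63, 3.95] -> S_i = Random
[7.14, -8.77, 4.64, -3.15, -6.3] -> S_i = Random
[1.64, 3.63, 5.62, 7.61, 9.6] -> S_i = 1.64 + 1.99*i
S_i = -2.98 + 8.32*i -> [-2.98, 5.34, 13.66, 21.98, 30.3]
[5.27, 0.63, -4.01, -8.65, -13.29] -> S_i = 5.27 + -4.64*i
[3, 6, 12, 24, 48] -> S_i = 3*2^i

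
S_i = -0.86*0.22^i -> [-0.86, -0.19, -0.04, -0.01, -0.0]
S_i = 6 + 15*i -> [6, 21, 36, 51, 66]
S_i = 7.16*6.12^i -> [7.16, 43.82, 268.17, 1641.22, 10044.28]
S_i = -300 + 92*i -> [-300, -208, -116, -24, 68]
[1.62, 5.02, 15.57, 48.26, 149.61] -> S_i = 1.62*3.10^i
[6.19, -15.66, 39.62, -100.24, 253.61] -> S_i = 6.19*(-2.53)^i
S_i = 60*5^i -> [60, 300, 1500, 7500, 37500]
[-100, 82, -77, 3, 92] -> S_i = Random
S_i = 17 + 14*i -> [17, 31, 45, 59, 73]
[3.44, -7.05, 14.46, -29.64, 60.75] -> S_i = 3.44*(-2.05)^i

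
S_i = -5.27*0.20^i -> [-5.27, -1.05, -0.21, -0.04, -0.01]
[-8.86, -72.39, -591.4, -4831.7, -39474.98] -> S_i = -8.86*8.17^i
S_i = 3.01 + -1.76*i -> [3.01, 1.25, -0.51, -2.27, -4.03]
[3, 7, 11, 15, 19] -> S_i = 3 + 4*i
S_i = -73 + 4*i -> [-73, -69, -65, -61, -57]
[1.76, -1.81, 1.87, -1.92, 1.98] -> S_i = 1.76*(-1.03)^i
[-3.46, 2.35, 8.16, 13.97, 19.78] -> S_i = -3.46 + 5.81*i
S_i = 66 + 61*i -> [66, 127, 188, 249, 310]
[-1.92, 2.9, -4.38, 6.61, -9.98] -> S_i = -1.92*(-1.51)^i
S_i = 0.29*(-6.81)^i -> [0.29, -1.97, 13.45, -91.59, 623.72]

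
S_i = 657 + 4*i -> [657, 661, 665, 669, 673]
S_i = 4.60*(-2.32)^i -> [4.6, -10.67, 24.76, -57.44, 133.26]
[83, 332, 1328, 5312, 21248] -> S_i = 83*4^i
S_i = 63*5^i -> [63, 315, 1575, 7875, 39375]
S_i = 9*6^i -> [9, 54, 324, 1944, 11664]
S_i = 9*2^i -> [9, 18, 36, 72, 144]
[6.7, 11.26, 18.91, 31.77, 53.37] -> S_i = 6.70*1.68^i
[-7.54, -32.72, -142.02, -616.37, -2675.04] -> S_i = -7.54*4.34^i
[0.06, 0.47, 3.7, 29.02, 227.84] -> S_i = 0.06*7.85^i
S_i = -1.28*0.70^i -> [-1.28, -0.9, -0.63, -0.44, -0.31]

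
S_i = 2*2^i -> [2, 4, 8, 16, 32]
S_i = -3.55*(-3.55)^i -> [-3.55, 12.6, -44.74, 158.82, -563.82]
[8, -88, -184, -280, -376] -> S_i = 8 + -96*i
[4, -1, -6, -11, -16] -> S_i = 4 + -5*i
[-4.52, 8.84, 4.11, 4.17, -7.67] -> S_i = Random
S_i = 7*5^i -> [7, 35, 175, 875, 4375]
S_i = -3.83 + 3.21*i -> [-3.83, -0.62, 2.59, 5.8, 9.01]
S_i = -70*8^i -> [-70, -560, -4480, -35840, -286720]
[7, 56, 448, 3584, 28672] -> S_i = 7*8^i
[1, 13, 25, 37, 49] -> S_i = 1 + 12*i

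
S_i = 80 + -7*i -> [80, 73, 66, 59, 52]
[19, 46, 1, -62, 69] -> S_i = Random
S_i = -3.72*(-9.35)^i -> [-3.72, 34.78, -325.21, 3040.73, -28430.82]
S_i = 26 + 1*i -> [26, 27, 28, 29, 30]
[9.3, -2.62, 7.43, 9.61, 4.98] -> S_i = Random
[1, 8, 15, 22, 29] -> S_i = 1 + 7*i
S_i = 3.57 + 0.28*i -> [3.57, 3.85, 4.13, 4.41, 4.69]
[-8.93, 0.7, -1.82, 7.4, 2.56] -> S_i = Random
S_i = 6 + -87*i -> [6, -81, -168, -255, -342]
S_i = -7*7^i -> [-7, -49, -343, -2401, -16807]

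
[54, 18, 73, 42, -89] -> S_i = Random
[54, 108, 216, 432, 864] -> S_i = 54*2^i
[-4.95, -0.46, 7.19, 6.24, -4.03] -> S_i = Random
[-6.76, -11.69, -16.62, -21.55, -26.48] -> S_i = -6.76 + -4.93*i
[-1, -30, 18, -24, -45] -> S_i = Random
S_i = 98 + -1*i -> [98, 97, 96, 95, 94]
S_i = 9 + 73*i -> [9, 82, 155, 228, 301]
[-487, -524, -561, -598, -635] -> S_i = -487 + -37*i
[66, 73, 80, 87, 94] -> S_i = 66 + 7*i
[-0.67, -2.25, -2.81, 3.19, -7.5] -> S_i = Random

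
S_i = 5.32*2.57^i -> [5.32, 13.67, 35.14, 90.3, 232.08]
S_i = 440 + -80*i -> [440, 360, 280, 200, 120]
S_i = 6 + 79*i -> [6, 85, 164, 243, 322]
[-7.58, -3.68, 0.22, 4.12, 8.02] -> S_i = -7.58 + 3.90*i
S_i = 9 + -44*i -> [9, -35, -79, -123, -167]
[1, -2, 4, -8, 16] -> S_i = 1*-2^i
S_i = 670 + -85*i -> [670, 585, 500, 415, 330]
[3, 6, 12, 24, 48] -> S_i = 3*2^i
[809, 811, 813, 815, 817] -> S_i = 809 + 2*i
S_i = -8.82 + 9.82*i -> [-8.82, 1.0, 10.82, 20.64, 30.46]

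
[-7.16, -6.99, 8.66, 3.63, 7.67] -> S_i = Random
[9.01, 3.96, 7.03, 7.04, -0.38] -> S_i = Random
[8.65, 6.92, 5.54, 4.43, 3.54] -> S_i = 8.65*0.80^i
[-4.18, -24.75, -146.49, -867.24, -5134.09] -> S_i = -4.18*5.92^i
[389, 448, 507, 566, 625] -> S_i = 389 + 59*i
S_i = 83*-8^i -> [83, -664, 5312, -42496, 339968]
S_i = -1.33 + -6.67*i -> [-1.33, -8.0, -14.67, -21.34, -28.01]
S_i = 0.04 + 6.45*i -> [0.04, 6.49, 12.94, 19.39, 25.84]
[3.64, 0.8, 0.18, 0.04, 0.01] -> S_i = 3.64*0.22^i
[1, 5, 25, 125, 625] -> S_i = 1*5^i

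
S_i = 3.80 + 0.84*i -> [3.8, 4.64, 5.48, 6.32, 7.16]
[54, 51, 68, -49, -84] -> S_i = Random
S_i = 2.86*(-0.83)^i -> [2.86, -2.37, 1.97, -1.64, 1.36]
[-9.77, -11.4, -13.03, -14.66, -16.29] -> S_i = -9.77 + -1.63*i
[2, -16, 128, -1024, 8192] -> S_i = 2*-8^i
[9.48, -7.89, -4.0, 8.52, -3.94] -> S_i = Random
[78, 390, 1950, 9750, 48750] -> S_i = 78*5^i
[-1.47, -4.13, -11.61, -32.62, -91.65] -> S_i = -1.47*2.81^i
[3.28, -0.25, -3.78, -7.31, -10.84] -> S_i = 3.28 + -3.53*i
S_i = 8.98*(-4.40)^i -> [8.98, -39.51, 173.85, -764.95, 3365.79]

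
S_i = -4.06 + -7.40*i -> [-4.06, -11.46, -18.86, -26.26, -33.66]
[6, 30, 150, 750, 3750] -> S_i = 6*5^i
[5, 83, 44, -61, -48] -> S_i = Random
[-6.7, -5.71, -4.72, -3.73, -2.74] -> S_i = -6.70 + 0.99*i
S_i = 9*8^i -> [9, 72, 576, 4608, 36864]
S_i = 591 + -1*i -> [591, 590, 589, 588, 587]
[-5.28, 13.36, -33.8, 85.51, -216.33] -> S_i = -5.28*(-2.53)^i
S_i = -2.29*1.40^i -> [-2.29, -3.21, -4.49, -6.28, -8.8]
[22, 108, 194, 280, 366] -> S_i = 22 + 86*i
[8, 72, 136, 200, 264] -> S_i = 8 + 64*i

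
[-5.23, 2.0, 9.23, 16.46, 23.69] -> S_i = -5.23 + 7.23*i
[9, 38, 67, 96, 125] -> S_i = 9 + 29*i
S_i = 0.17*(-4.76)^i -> [0.17, -0.81, 3.85, -18.33, 87.27]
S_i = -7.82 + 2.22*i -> [-7.82, -5.6, -3.38, -1.16, 1.06]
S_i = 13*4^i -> [13, 52, 208, 832, 3328]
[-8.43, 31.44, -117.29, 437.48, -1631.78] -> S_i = -8.43*(-3.73)^i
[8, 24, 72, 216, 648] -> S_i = 8*3^i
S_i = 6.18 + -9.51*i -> [6.18, -3.33, -12.84, -22.35, -31.86]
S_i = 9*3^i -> [9, 27, 81, 243, 729]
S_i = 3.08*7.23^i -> [3.08, 22.27, 161.0, 1164.03, 8415.96]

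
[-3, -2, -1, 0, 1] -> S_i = -3 + 1*i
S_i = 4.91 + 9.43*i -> [4.91, 14.34, 23.77, 33.2, 42.63]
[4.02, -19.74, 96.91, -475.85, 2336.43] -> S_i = 4.02*(-4.91)^i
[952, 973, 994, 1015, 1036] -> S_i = 952 + 21*i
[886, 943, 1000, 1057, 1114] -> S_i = 886 + 57*i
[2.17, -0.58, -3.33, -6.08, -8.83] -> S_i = 2.17 + -2.75*i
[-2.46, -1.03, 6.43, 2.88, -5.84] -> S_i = Random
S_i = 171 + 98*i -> [171, 269, 367, 465, 563]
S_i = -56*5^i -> [-56, -280, -1400, -7000, -35000]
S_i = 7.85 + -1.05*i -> [7.85, 6.8, 5.75, 4.7, 3.65]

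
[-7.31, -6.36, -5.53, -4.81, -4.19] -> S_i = -7.31*0.87^i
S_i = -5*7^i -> [-5, -35, -245, -1715, -12005]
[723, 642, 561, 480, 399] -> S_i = 723 + -81*i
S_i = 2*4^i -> [2, 8, 32, 128, 512]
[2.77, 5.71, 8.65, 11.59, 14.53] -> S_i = 2.77 + 2.94*i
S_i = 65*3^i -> [65, 195, 585, 1755, 5265]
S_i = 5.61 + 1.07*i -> [5.61, 6.68, 7.75, 8.82, 9.89]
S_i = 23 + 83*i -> [23, 106, 189, 272, 355]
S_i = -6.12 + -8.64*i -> [-6.12, -14.76, -23.4, -32.04, -40.68]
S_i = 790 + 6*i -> [790, 796, 802, 808, 814]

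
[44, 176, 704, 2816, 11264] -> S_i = 44*4^i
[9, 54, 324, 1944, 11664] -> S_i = 9*6^i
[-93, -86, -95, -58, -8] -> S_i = Random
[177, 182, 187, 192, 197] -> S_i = 177 + 5*i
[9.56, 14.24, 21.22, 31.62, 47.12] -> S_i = 9.56*1.49^i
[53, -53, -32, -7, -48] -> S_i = Random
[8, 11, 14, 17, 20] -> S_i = 8 + 3*i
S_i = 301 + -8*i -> [301, 293, 285, 277, 269]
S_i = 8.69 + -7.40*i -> [8.69, 1.29, -6.11, -13.51, -20.91]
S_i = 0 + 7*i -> [0, 7, 14, 21, 28]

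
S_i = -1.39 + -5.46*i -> [-1.39, -6.85, -12.31, -17.77, -23.23]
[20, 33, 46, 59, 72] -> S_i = 20 + 13*i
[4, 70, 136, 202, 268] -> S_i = 4 + 66*i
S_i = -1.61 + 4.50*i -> [-1.61, 2.89, 7.39, 11.89, 16.39]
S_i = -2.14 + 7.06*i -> [-2.14, 4.92, 11.98, 19.04, 26.1]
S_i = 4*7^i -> [4, 28, 196, 1372, 9604]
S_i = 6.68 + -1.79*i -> [6.68, 4.89, 3.1, 1.31, -0.48]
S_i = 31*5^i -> [31, 155, 775, 3875, 19375]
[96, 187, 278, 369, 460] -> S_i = 96 + 91*i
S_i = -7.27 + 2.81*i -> [-7.27, -4.46, -1.65, 1.16, 3.97]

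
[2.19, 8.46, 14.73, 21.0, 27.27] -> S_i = 2.19 + 6.27*i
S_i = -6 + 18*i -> [-6, 12, 30, 48, 66]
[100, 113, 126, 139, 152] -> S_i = 100 + 13*i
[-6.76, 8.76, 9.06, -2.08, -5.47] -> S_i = Random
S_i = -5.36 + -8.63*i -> [-5.36, -13.99, -22.62, -31.25, -39.88]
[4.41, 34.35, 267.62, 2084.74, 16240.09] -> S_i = 4.41*7.79^i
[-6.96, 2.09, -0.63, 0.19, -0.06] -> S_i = -6.96*(-0.30)^i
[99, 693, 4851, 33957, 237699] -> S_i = 99*7^i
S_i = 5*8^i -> [5, 40, 320, 2560, 20480]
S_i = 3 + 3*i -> [3, 6, 9, 12, 15]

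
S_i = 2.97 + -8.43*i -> [2.97, -5.46, -13.89, -22.32, -30.75]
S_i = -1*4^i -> [-1, -4, -16, -64, -256]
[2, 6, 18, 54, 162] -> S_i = 2*3^i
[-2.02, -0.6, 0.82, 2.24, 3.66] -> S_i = -2.02 + 1.42*i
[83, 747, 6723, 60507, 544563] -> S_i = 83*9^i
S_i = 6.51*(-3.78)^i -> [6.51, -24.61, 93.02, -351.61, 1329.07]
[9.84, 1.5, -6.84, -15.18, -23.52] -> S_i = 9.84 + -8.34*i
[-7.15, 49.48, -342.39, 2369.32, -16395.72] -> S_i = -7.15*(-6.92)^i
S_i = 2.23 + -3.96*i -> [2.23, -1.73, -5.69, -9.65, -13.61]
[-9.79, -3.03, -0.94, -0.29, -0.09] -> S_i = -9.79*0.31^i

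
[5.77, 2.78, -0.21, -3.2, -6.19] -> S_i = 5.77 + -2.99*i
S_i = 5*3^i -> [5, 15, 45, 135, 405]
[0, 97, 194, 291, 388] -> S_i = 0 + 97*i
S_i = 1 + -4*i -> [1, -3, -7, -11, -15]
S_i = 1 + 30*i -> [1, 31, 61, 91, 121]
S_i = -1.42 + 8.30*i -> [-1.42, 6.88, 15.18, 23.48, 31.78]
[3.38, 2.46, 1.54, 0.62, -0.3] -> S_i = 3.38 + -0.92*i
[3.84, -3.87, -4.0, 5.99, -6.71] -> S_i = Random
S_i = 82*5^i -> [82, 410, 2050, 10250, 51250]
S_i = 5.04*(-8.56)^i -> [5.04, -43.14, 369.3, -3161.2, 27059.86]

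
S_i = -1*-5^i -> [-1, 5, -25, 125, -625]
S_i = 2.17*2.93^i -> [2.17, 6.36, 18.63, 54.58, 159.93]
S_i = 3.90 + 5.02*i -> [3.9, 8.92, 13.94, 18.96, 23.98]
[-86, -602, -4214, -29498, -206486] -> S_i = -86*7^i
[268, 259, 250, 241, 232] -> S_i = 268 + -9*i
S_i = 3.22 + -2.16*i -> [3.22, 1.06, -1.1, -3.26, -5.42]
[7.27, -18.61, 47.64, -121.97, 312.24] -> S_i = 7.27*(-2.56)^i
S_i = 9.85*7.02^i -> [9.85, 69.15, 485.41, 3407.59, 23921.29]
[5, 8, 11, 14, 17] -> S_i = 5 + 3*i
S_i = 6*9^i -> [6, 54, 486, 4374, 39366]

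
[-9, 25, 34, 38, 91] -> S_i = Random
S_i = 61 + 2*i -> [61, 63, 65, 67, 69]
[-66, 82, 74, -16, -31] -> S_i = Random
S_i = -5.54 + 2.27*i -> [-5.54, -3.27, -1.0, 1.27, 3.54]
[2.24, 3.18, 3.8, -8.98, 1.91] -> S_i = Random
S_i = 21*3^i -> [21, 63, 189, 567, 1701]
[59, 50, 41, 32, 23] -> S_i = 59 + -9*i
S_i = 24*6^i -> [24, 144, 864, 5184, 31104]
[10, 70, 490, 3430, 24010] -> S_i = 10*7^i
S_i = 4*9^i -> [4, 36, 324, 2916, 26244]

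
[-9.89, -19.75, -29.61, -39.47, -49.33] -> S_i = -9.89 + -9.86*i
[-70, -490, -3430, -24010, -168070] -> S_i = -70*7^i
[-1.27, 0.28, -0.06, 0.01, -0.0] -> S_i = -1.27*(-0.22)^i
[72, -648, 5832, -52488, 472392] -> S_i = 72*-9^i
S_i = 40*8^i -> [40, 320, 2560, 20480, 163840]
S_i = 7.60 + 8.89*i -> [7.6, 16.49, 25.38, 34.27, 43.16]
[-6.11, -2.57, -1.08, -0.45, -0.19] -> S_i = -6.11*0.42^i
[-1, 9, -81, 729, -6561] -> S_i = -1*-9^i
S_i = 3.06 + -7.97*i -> [3.06, -4.91, -12.88, -20.85, -28.82]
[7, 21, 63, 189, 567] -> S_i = 7*3^i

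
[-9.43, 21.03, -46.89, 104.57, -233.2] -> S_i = -9.43*(-2.23)^i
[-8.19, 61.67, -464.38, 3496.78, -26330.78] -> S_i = -8.19*(-7.53)^i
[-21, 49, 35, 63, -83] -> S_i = Random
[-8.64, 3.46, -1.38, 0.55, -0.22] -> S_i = -8.64*(-0.40)^i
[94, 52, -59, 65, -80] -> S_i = Random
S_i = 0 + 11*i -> [0, 11, 22, 33, 44]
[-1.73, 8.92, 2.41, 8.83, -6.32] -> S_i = Random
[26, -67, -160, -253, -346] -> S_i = 26 + -93*i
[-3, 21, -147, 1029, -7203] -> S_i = -3*-7^i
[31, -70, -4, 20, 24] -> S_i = Random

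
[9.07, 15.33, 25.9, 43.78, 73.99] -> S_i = 9.07*1.69^i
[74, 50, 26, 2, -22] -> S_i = 74 + -24*i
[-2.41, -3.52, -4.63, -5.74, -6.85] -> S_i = -2.41 + -1.11*i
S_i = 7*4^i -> [7, 28, 112, 448, 1792]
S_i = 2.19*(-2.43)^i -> [2.19, -5.32, 12.93, -31.42, 76.36]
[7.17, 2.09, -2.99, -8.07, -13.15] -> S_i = 7.17 + -5.08*i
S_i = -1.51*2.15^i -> [-1.51, -3.25, -6.98, -15.01, -32.26]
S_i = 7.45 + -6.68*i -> [7.45, 0.77, -5.91, -12.59, -19.27]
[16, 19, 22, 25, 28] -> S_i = 16 + 3*i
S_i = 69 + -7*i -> [69, 62, 55, 48, 41]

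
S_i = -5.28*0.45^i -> [-5.28, -2.38, -1.07, -0.48, -0.22]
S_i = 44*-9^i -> [44, -396, 3564, -32076, 288684]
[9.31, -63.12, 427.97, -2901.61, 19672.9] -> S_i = 9.31*(-6.78)^i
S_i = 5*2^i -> [5, 10, 20, 40, 80]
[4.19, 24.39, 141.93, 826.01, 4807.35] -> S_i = 4.19*5.82^i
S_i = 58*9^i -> [58, 522, 4698, 42282, 380538]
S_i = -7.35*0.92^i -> [-7.35, -6.76, -6.22, -5.72, -5.27]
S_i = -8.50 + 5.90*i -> [-8.5, -2.6, 3.3, 9.2, 15.1]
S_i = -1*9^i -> [-1, -9, -81, -729, -6561]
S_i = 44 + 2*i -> [44, 46, 48, 50, 52]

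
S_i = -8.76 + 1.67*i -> [-8.76, -7.09, -5.42, -3.75, -2.08]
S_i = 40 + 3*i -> [40, 43, 46, 49, 52]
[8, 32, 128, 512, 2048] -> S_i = 8*4^i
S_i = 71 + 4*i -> [71, 75, 79, 83, 87]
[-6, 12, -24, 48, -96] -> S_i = -6*-2^i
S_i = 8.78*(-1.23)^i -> [8.78, -10.8, 13.28, -16.34, 20.1]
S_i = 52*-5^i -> [52, -260, 1300, -6500, 32500]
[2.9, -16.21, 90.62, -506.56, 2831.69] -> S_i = 2.90*(-5.59)^i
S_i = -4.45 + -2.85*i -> [-4.45, -7.3, -10.15, -13.0, -15.85]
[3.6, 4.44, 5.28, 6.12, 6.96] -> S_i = 3.60 + 0.84*i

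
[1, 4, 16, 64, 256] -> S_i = 1*4^i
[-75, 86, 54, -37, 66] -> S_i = Random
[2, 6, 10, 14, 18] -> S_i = 2 + 4*i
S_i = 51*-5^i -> [51, -255, 1275, -6375, 31875]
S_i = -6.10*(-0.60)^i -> [-6.1, 3.66, -2.2, 1.32, -0.79]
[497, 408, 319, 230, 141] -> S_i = 497 + -89*i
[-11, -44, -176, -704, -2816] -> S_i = -11*4^i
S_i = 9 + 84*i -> [9, 93, 177, 261, 345]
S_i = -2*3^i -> [-2, -6, -18, -54, -162]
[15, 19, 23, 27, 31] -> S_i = 15 + 4*i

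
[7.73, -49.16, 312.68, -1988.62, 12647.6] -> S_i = 7.73*(-6.36)^i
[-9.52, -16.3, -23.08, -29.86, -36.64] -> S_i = -9.52 + -6.78*i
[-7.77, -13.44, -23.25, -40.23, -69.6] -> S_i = -7.77*1.73^i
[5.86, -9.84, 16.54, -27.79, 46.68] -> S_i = 5.86*(-1.68)^i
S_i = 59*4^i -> [59, 236, 944, 3776, 15104]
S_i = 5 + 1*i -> [5, 6, 7, 8, 9]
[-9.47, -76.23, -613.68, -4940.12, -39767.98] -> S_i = -9.47*8.05^i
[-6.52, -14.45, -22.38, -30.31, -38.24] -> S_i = -6.52 + -7.93*i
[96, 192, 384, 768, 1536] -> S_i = 96*2^i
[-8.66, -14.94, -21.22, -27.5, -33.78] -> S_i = -8.66 + -6.28*i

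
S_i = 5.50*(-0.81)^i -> [5.5, -4.46, 3.61, -2.92, 2.37]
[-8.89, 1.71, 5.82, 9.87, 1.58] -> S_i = Random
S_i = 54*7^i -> [54, 378, 2646, 18522, 129654]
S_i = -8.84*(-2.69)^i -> [-8.84, 23.78, -63.97, 172.07, -462.87]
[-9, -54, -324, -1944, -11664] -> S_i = -9*6^i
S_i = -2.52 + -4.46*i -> [-2.52, -6.98, -11.44, -15.9, -20.36]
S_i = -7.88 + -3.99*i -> [-7.88, -11.87, -15.86, -19.85, -23.84]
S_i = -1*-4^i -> [-1, 4, -16, 64, -256]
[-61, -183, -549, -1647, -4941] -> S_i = -61*3^i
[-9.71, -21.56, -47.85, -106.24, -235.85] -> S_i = -9.71*2.22^i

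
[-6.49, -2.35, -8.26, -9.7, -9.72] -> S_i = Random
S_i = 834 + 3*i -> [834, 837, 840, 843, 846]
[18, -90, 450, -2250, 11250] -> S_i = 18*-5^i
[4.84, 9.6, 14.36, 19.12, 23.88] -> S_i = 4.84 + 4.76*i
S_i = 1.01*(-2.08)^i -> [1.01, -2.1, 4.37, -9.09, 18.9]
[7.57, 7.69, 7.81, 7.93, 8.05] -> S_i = 7.57 + 0.12*i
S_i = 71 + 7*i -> [71, 78, 85, 92, 99]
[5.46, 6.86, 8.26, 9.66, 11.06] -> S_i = 5.46 + 1.40*i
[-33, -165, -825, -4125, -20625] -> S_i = -33*5^i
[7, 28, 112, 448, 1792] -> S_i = 7*4^i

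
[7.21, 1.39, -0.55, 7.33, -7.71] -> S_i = Random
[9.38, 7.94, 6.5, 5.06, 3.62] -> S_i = 9.38 + -1.44*i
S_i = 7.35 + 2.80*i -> [7.35, 10.15, 12.95, 15.75, 18.55]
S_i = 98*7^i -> [98, 686, 4802, 33614, 235298]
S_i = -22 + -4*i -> [-22, -26, -30, -34, -38]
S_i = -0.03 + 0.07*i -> [-0.03, 0.04, 0.11, 0.18, 0.25]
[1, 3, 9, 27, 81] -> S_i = 1*3^i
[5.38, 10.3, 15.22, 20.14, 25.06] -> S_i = 5.38 + 4.92*i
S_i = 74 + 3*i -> [74, 77, 80, 83, 86]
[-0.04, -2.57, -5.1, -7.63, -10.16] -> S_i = -0.04 + -2.53*i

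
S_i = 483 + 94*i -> [483, 577, 671, 765, 859]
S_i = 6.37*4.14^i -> [6.37, 26.37, 109.18, 452.0, 1871.29]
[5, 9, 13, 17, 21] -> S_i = 5 + 4*i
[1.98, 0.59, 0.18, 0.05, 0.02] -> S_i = 1.98*0.30^i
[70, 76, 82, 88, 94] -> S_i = 70 + 6*i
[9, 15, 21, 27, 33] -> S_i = 9 + 6*i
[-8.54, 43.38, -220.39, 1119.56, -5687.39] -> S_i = -8.54*(-5.08)^i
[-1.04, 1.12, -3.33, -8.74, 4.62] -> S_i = Random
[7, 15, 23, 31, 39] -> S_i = 7 + 8*i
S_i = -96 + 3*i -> [-96, -93, -90, -87, -84]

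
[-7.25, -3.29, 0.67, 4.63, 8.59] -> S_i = -7.25 + 3.96*i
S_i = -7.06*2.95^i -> [-7.06, -20.83, -61.44, -181.25, -534.68]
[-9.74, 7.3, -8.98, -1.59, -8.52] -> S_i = Random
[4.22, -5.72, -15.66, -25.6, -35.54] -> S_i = 4.22 + -9.94*i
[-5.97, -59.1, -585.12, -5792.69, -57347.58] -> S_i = -5.97*9.90^i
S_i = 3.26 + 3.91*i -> [3.26, 7.17, 11.08, 14.99, 18.9]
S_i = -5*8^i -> [-5, -40, -320, -2560, -20480]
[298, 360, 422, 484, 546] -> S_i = 298 + 62*i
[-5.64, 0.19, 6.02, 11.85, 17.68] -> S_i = -5.64 + 5.83*i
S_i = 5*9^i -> [5, 45, 405, 3645, 32805]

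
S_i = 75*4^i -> [75, 300, 1200, 4800, 19200]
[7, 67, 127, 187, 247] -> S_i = 7 + 60*i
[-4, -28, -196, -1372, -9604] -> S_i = -4*7^i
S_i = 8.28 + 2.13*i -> [8.28, 10.41, 12.54, 14.67, 16.8]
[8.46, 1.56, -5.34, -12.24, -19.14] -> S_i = 8.46 + -6.90*i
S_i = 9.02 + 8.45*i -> [9.02, 17.47, 25.92, 34.37, 42.82]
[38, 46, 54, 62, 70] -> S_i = 38 + 8*i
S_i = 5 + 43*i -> [5, 48, 91, 134, 177]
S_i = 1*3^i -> [1, 3, 9, 27, 81]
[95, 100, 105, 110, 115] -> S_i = 95 + 5*i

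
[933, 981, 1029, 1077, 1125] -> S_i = 933 + 48*i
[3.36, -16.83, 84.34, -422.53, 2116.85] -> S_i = 3.36*(-5.01)^i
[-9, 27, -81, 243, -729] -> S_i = -9*-3^i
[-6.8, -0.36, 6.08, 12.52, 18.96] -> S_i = -6.80 + 6.44*i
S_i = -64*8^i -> [-64, -512, -4096, -32768, -262144]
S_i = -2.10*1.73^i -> [-2.1, -3.63, -6.29, -10.87, -18.81]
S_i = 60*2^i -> [60, 120, 240, 480, 960]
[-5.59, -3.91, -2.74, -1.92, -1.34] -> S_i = -5.59*0.70^i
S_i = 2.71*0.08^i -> [2.71, 0.22, 0.02, 0.0, 0.0]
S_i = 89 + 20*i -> [89, 109, 129, 149, 169]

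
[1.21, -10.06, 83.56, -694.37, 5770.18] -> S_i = 1.21*(-8.31)^i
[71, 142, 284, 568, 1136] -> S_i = 71*2^i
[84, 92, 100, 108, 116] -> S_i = 84 + 8*i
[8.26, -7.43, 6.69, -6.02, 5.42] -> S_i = 8.26*(-0.90)^i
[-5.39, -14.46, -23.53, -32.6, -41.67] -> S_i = -5.39 + -9.07*i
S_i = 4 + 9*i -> [4, 13, 22, 31, 40]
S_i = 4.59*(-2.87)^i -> [4.59, -13.17, 37.81, -108.51, 311.42]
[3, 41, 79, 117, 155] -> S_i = 3 + 38*i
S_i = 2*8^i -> [2, 16, 128, 1024, 8192]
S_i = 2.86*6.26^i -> [2.86, 17.9, 112.08, 701.6, 4392.01]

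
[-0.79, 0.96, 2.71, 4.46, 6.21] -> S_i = -0.79 + 1.75*i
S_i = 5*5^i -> [5, 25, 125, 625, 3125]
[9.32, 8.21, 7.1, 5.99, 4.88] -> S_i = 9.32 + -1.11*i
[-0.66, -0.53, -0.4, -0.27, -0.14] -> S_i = -0.66 + 0.13*i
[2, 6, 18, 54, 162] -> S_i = 2*3^i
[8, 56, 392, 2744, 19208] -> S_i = 8*7^i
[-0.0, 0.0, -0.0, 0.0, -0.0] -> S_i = -0.00*(-0.73)^i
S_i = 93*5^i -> [93, 465, 2325, 11625, 58125]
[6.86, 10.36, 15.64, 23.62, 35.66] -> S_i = 6.86*1.51^i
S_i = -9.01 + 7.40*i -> [-9.01, -1.61, 5.79, 13.19, 20.59]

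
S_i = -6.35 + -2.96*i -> [-6.35, -9.31, -12.27, -15.23, -18.19]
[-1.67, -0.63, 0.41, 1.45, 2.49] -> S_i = -1.67 + 1.04*i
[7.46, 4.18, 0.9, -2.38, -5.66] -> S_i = 7.46 + -3.28*i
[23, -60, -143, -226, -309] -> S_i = 23 + -83*i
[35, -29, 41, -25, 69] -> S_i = Random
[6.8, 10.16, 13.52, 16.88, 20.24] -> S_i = 6.80 + 3.36*i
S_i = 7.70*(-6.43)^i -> [7.7, -49.51, 318.36, -2047.03, 13162.39]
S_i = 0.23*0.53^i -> [0.23, 0.12, 0.06, 0.03, 0.02]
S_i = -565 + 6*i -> [-565, -559, -553, -547, -541]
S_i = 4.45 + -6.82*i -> [4.45, -2.37, -9.19, -16.01, -22.83]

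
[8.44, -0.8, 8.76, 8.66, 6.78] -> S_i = Random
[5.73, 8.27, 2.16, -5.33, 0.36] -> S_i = Random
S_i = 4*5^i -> [4, 20, 100, 500, 2500]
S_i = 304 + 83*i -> [304, 387, 470, 553, 636]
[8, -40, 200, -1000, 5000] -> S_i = 8*-5^i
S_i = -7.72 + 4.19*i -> [-7.72, -3.53, 0.66, 4.85, 9.04]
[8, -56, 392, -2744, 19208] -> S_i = 8*-7^i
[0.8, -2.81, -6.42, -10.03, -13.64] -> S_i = 0.80 + -3.61*i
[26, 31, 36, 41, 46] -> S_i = 26 + 5*i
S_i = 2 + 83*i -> [2, 85, 168, 251, 334]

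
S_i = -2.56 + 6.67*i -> [-2.56, 4.11, 10.78, 17.45, 24.12]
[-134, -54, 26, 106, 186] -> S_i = -134 + 80*i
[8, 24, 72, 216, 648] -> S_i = 8*3^i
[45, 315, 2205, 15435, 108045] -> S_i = 45*7^i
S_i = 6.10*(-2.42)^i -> [6.1, -14.76, 35.72, -86.45, 209.21]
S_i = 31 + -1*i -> [31, 30, 29, 28, 27]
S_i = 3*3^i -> [3, 9, 27, 81, 243]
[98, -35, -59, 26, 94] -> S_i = Random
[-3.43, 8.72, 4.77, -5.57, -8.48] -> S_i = Random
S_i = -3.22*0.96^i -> [-3.22, -3.09, -2.97, -2.85, -2.73]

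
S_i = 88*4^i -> [88, 352, 1408, 5632, 22528]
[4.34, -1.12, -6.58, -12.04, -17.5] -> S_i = 4.34 + -5.46*i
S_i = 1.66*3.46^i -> [1.66, 5.74, 19.87, 68.76, 237.91]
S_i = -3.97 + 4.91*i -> [-3.97, 0.94, 5.85, 10.76, 15.67]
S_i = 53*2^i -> [53, 106, 212, 424, 848]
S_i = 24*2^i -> [24, 48, 96, 192, 384]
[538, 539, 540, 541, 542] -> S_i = 538 + 1*i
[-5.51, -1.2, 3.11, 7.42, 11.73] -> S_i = -5.51 + 4.31*i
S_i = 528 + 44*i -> [528, 572, 616, 660, 704]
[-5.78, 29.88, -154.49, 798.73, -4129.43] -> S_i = -5.78*(-5.17)^i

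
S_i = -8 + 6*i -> [-8, -2, 4, 10, 16]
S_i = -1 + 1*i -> [-1, 0, 1, 2, 3]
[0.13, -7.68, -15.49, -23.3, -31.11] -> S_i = 0.13 + -7.81*i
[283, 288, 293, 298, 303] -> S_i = 283 + 5*i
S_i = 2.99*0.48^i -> [2.99, 1.44, 0.69, 0.33, 0.16]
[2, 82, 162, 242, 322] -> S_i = 2 + 80*i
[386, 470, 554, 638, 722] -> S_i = 386 + 84*i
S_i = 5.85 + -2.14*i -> [5.85, 3.71, 1.57, -0.57, -2.71]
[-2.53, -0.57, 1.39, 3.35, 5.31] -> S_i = -2.53 + 1.96*i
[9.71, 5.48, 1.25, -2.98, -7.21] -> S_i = 9.71 + -4.23*i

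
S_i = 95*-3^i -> [95, -285, 855, -2565, 7695]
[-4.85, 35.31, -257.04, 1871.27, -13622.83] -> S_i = -4.85*(-7.28)^i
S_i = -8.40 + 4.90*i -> [-8.4, -3.5, 1.4, 6.3, 11.2]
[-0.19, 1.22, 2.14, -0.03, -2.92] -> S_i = Random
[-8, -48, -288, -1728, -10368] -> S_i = -8*6^i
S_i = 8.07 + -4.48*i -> [8.07, 3.59, -0.89, -5.37, -9.85]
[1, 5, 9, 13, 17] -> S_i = 1 + 4*i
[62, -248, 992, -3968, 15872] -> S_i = 62*-4^i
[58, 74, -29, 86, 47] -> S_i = Random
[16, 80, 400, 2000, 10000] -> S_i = 16*5^i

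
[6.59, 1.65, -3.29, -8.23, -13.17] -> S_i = 6.59 + -4.94*i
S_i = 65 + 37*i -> [65, 102, 139, 176, 213]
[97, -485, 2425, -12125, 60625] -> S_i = 97*-5^i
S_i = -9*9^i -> [-9, -81, -729, -6561, -59049]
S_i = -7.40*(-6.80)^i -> [-7.4, 50.32, -342.18, 2326.8, -15822.22]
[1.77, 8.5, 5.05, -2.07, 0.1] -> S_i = Random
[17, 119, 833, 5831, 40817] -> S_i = 17*7^i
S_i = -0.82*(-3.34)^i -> [-0.82, 2.74, -9.15, 30.55, -102.05]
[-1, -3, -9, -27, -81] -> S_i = -1*3^i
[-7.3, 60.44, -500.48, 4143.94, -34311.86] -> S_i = -7.30*(-8.28)^i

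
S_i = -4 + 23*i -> [-4, 19, 42, 65, 88]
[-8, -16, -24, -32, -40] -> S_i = -8 + -8*i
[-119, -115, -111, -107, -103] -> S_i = -119 + 4*i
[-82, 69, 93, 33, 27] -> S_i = Random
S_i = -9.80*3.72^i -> [-9.8, -36.46, -135.62, -504.49, -1876.71]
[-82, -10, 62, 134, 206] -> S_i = -82 + 72*i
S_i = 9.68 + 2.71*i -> [9.68, 12.39, 15.1, 17.81, 20.52]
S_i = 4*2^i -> [4, 8, 16, 32, 64]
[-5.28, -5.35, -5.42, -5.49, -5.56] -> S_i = -5.28 + -0.07*i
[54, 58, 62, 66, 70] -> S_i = 54 + 4*i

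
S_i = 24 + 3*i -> [24, 27, 30, 33, 36]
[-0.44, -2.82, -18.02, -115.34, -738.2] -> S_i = -0.44*6.40^i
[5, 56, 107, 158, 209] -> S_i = 5 + 51*i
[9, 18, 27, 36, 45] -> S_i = 9 + 9*i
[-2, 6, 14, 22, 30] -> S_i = -2 + 8*i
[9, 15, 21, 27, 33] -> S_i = 9 + 6*i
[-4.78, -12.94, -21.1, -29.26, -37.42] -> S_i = -4.78 + -8.16*i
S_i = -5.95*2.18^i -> [-5.95, -12.97, -28.28, -61.64, -134.38]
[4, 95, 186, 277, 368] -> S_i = 4 + 91*i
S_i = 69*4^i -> [69, 276, 1104, 4416, 17664]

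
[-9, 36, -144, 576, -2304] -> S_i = -9*-4^i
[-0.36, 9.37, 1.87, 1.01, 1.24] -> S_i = Random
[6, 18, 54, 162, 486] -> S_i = 6*3^i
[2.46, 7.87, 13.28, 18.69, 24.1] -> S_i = 2.46 + 5.41*i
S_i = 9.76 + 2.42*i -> [9.76, 12.18, 14.6, 17.02, 19.44]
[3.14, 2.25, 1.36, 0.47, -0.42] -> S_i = 3.14 + -0.89*i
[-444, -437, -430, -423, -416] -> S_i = -444 + 7*i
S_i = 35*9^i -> [35, 315, 2835, 25515, 229635]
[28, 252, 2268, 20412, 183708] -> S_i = 28*9^i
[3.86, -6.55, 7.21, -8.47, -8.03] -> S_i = Random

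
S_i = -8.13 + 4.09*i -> [-8.13, -4.04, 0.05, 4.14, 8.23]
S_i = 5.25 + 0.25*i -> [5.25, 5.5, 5.75, 6.0, 6.25]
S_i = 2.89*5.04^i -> [2.89, 14.57, 73.41, 369.99, 1864.75]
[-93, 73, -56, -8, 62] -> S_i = Random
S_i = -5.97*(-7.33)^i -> [-5.97, 43.76, -320.76, 2351.18, -17234.16]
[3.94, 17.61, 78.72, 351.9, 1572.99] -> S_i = 3.94*4.47^i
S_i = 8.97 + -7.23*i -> [8.97, 1.74, -5.49, -12.72, -19.95]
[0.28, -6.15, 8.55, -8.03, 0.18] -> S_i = Random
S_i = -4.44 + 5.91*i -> [-4.44, 1.47, 7.38, 13.29, 19.2]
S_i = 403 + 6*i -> [403, 409, 415, 421, 427]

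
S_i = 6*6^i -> [6, 36, 216, 1296, 7776]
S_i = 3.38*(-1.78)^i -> [3.38, -6.02, 10.71, -19.06, 33.93]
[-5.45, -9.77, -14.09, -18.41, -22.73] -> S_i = -5.45 + -4.32*i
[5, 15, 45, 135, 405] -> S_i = 5*3^i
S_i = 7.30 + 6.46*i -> [7.3, 13.76, 20.22, 26.68, 33.14]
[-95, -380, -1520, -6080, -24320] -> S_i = -95*4^i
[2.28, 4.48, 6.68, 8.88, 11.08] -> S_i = 2.28 + 2.20*i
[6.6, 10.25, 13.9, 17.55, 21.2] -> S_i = 6.60 + 3.65*i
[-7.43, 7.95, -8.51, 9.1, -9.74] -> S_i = -7.43*(-1.07)^i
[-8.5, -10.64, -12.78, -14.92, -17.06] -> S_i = -8.50 + -2.14*i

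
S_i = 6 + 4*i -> [6, 10, 14, 18, 22]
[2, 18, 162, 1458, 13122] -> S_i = 2*9^i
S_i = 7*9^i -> [7, 63, 567, 5103, 45927]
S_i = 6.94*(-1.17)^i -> [6.94, -8.12, 9.5, -11.12, 13.0]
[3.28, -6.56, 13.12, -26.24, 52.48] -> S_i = 3.28*(-2.00)^i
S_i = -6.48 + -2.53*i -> [-6.48, -9.01, -11.54, -14.07, -16.6]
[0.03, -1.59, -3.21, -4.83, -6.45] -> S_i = 0.03 + -1.62*i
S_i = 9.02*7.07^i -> [9.02, 63.77, 450.86, 3187.61, 22536.38]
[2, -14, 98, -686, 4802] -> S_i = 2*-7^i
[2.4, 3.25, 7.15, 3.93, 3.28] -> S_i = Random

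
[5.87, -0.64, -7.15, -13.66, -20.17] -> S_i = 5.87 + -6.51*i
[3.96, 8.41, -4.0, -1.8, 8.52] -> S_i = Random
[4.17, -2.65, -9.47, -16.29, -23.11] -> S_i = 4.17 + -6.82*i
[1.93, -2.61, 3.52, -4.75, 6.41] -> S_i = 1.93*(-1.35)^i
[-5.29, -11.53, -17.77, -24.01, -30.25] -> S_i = -5.29 + -6.24*i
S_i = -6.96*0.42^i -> [-6.96, -2.92, -1.23, -0.52, -0.22]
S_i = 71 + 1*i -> [71, 72, 73, 74, 75]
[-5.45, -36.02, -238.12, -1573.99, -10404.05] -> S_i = -5.45*6.61^i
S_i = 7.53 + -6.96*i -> [7.53, 0.57, -6.39, -13.35, -20.31]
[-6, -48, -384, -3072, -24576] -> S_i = -6*8^i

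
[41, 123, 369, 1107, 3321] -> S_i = 41*3^i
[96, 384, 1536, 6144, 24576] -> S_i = 96*4^i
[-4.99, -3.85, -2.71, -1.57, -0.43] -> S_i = -4.99 + 1.14*i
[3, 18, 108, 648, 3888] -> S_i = 3*6^i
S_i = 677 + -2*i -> [677, 675, 673, 671, 669]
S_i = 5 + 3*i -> [5, 8, 11, 14, 17]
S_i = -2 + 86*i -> [-2, 84, 170, 256, 342]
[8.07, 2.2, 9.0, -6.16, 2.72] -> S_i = Random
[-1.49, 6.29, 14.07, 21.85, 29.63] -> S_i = -1.49 + 7.78*i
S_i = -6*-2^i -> [-6, 12, -24, 48, -96]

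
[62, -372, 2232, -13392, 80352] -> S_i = 62*-6^i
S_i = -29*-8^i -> [-29, 232, -1856, 14848, -118784]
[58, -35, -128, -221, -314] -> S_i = 58 + -93*i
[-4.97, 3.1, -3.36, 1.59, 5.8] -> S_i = Random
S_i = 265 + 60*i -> [265, 325, 385, 445, 505]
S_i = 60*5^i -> [60, 300, 1500, 7500, 37500]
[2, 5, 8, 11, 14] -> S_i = 2 + 3*i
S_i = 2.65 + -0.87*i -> [2.65, 1.78, 0.91, 0.04, -0.83]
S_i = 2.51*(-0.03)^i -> [2.51, -0.08, 0.0, -0.0, 0.0]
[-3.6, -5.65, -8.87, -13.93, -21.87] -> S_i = -3.60*1.57^i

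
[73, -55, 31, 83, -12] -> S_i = Random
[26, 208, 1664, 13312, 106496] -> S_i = 26*8^i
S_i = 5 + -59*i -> [5, -54, -113, -172, -231]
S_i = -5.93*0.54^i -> [-5.93, -3.2, -1.73, -0.93, -0.5]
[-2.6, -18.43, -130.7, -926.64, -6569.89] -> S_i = -2.60*7.09^i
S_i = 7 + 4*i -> [7, 11, 15, 19, 23]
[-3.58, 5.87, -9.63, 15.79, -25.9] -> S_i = -3.58*(-1.64)^i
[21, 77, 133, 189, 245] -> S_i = 21 + 56*i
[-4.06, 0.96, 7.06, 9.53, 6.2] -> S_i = Random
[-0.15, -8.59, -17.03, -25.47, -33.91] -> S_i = -0.15 + -8.44*i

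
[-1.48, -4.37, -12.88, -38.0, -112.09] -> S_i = -1.48*2.95^i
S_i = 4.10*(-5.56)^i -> [4.1, -22.8, 126.75, -704.71, 3918.17]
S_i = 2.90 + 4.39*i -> [2.9, 7.29, 11.68, 16.07, 20.46]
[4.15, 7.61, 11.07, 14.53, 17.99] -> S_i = 4.15 + 3.46*i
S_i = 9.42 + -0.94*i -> [9.42, 8.48, 7.54, 6.6, 5.66]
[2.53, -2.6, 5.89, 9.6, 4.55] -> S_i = Random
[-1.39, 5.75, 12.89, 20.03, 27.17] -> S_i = -1.39 + 7.14*i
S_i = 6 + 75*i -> [6, 81, 156, 231, 306]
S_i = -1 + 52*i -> [-1, 51, 103, 155, 207]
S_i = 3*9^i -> [3, 27, 243, 2187, 19683]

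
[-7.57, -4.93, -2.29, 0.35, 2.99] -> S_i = -7.57 + 2.64*i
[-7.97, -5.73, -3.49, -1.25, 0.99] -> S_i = -7.97 + 2.24*i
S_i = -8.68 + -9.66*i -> [-8.68, -18.34, -28.0, -37.66, -47.32]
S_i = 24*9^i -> [24, 216, 1944, 17496, 157464]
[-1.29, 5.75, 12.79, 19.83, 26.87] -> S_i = -1.29 + 7.04*i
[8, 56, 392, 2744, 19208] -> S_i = 8*7^i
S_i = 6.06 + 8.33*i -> [6.06, 14.39, 22.72, 31.05, 39.38]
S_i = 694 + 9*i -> [694, 703, 712, 721, 730]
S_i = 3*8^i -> [3, 24, 192, 1536, 12288]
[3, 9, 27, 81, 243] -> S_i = 3*3^i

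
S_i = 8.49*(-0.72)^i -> [8.49, -6.11, 4.4, -3.17, 2.28]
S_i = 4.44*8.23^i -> [4.44, 36.54, 300.73, 2475.04, 20369.59]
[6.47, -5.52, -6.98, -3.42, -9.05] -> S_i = Random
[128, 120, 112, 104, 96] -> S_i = 128 + -8*i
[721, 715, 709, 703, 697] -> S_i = 721 + -6*i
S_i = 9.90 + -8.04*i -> [9.9, 1.86, -6.18, -14.22, -22.26]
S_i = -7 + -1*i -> [-7, -8, -9, -10, -11]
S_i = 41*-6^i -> [41, -246, 1476, -8856, 53136]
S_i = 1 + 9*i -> [1, 10, 19, 28, 37]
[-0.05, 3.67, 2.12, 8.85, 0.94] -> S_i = Random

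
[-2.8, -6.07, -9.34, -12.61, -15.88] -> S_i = -2.80 + -3.27*i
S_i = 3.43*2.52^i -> [3.43, 8.64, 21.78, 54.89, 138.32]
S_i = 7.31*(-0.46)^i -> [7.31, -3.36, 1.55, -0.71, 0.33]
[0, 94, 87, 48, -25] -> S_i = Random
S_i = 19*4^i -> [19, 76, 304, 1216, 4864]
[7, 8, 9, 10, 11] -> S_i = 7 + 1*i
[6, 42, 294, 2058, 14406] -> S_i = 6*7^i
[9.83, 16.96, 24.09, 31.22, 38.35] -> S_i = 9.83 + 7.13*i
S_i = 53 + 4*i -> [53, 57, 61, 65, 69]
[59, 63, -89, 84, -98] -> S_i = Random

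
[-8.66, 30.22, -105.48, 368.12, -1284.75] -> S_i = -8.66*(-3.49)^i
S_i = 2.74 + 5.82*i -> [2.74, 8.56, 14.38, 20.2, 26.02]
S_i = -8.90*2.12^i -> [-8.9, -18.87, -40.0, -84.8, -179.78]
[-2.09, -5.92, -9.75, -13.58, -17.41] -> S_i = -2.09 + -3.83*i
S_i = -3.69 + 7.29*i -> [-3.69, 3.6, 10.89, 18.18, 25.47]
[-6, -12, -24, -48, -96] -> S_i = -6*2^i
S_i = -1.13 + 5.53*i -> [-1.13, 4.4, 9.93, 15.46, 20.99]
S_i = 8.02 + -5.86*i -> [8.02, 2.16, -3.7, -9.56, -15.42]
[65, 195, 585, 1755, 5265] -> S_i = 65*3^i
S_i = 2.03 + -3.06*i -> [2.03, -1.03, -4.09, -7.15, -10.21]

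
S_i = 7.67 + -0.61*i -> [7.67, 7.06, 6.45, 5.84, 5.23]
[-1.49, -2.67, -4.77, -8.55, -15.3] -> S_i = -1.49*1.79^i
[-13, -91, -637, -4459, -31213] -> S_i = -13*7^i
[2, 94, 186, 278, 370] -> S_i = 2 + 92*i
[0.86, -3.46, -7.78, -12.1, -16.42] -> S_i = 0.86 + -4.32*i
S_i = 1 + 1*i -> [1, 2, 3, 4, 5]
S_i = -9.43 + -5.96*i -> [-9.43, -15.39, -21.35, -27.31, -33.27]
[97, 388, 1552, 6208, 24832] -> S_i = 97*4^i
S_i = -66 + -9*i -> [-66, -75, -84, -93, -102]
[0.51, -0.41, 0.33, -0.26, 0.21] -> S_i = 0.51*(-0.80)^i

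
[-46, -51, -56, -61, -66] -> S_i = -46 + -5*i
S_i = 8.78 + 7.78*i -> [8.78, 16.56, 24.34, 32.12, 39.9]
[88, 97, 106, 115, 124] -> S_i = 88 + 9*i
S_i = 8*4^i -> [8, 32, 128, 512, 2048]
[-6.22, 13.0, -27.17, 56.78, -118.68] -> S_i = -6.22*(-2.09)^i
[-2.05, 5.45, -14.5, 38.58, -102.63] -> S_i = -2.05*(-2.66)^i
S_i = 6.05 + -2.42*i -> [6.05, 3.63, 1.21, -1.21, -3.63]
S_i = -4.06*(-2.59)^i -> [-4.06, 10.52, -27.23, 70.54, -182.69]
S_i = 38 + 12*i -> [38, 50, 62, 74, 86]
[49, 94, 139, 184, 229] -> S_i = 49 + 45*i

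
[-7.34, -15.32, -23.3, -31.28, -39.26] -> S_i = -7.34 + -7.98*i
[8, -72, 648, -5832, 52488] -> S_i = 8*-9^i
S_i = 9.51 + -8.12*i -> [9.51, 1.39, -6.73, -14.85, -22.97]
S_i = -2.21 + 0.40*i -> [-2.21, -1.81, -1.41, -1.01, -0.61]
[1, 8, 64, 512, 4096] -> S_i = 1*8^i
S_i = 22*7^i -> [22, 154, 1078, 7546, 52822]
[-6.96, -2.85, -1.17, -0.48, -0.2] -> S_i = -6.96*0.41^i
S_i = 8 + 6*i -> [8, 14, 20, 26, 32]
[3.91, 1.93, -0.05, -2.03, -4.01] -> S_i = 3.91 + -1.98*i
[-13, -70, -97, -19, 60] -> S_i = Random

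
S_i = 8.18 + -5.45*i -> [8.18, 2.73, -2.72, -8.17, -13.62]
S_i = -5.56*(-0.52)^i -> [-5.56, 2.89, -1.5, 0.78, -0.41]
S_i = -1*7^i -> [-1, -7, -49, -343, -2401]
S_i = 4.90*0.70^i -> [4.9, 3.43, 2.4, 1.68, 1.18]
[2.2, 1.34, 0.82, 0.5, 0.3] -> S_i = 2.20*0.61^i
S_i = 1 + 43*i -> [1, 44, 87, 130, 173]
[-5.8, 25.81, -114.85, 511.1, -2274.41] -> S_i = -5.80*(-4.45)^i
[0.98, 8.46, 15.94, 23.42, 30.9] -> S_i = 0.98 + 7.48*i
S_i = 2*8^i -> [2, 16, 128, 1024, 8192]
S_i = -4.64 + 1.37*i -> [-4.64, -3.27, -1.9, -0.53, 0.84]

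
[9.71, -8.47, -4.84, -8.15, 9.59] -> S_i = Random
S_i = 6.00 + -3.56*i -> [6.0, 2.44, -1.12, -4.68, -8.24]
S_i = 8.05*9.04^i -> [8.05, 72.77, 657.86, 5947.04, 53761.28]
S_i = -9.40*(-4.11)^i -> [-9.4, 38.63, -158.79, 652.61, -2682.22]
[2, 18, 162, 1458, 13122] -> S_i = 2*9^i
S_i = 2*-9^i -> [2, -18, 162, -1458, 13122]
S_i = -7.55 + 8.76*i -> [-7.55, 1.21, 9.97, 18.73, 27.49]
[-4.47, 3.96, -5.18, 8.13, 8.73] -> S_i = Random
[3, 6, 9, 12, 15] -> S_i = 3 + 3*i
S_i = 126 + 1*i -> [126, 127, 128, 129, 130]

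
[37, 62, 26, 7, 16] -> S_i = Random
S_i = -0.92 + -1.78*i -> [-0.92, -2.7, -4.48, -6.26, -8.04]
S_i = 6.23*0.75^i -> [6.23, 4.67, 3.5, 2.63, 1.97]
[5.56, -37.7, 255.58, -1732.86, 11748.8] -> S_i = 5.56*(-6.78)^i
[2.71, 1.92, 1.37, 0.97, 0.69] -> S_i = 2.71*0.71^i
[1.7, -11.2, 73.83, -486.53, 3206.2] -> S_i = 1.70*(-6.59)^i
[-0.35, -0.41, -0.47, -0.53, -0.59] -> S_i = -0.35 + -0.06*i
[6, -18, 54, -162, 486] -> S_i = 6*-3^i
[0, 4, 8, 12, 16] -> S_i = 0 + 4*i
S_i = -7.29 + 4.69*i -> [-7.29, -2.6, 2.09, 6.78, 11.47]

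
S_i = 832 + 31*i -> [832, 863, 894, 925, 956]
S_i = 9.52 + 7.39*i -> [9.52, 16.91, 24.3, 31.69, 39.08]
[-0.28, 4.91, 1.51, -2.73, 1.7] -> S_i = Random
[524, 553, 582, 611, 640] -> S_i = 524 + 29*i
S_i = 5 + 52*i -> [5, 57, 109, 161, 213]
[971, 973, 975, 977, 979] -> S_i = 971 + 2*i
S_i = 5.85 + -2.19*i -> [5.85, 3.66, 1.47, -0.72, -2.91]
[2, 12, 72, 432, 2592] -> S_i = 2*6^i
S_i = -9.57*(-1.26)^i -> [-9.57, 12.06, -15.19, 19.14, -24.12]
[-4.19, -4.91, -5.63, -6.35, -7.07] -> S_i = -4.19 + -0.72*i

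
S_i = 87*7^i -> [87, 609, 4263, 29841, 208887]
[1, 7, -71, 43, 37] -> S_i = Random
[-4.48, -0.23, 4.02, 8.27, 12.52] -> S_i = -4.48 + 4.25*i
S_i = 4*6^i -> [4, 24, 144, 864, 5184]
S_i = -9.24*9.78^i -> [-9.24, -90.37, -883.79, -8643.48, -84533.22]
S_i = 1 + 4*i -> [1, 5, 9, 13, 17]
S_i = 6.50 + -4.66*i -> [6.5, 1.84, -2.82, -7.48, -12.14]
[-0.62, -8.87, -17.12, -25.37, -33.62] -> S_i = -0.62 + -8.25*i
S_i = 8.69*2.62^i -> [8.69, 22.77, 59.65, 156.29, 409.47]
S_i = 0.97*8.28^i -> [0.97, 8.03, 66.5, 550.63, 4559.25]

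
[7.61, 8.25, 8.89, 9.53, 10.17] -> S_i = 7.61 + 0.64*i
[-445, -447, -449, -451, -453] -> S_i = -445 + -2*i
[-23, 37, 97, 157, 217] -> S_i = -23 + 60*i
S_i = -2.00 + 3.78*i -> [-2.0, 1.78, 5.56, 9.34, 13.12]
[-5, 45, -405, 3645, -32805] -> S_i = -5*-9^i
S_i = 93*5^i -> [93, 465, 2325, 11625, 58125]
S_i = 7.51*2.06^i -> [7.51, 15.47, 31.87, 65.65, 135.24]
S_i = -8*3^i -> [-8, -24, -72, -216, -648]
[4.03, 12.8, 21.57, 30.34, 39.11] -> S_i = 4.03 + 8.77*i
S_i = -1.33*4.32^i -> [-1.33, -5.75, -24.82, -107.23, -463.22]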